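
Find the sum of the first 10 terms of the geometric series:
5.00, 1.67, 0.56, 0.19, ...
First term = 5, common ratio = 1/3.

Sₙ = a(1 - rⁿ) / (1 - r)
S_10 = 5(1 - (1/3)^10) / (1 - (1/3))
S_10 = 5(1 - (1/59049)) / (2/3)
S_10 = 147620/19683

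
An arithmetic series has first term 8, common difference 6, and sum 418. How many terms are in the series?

Using S = n/2 × [2a + (n-1)d]
418 = n/2 × [2(8) + (n-1)(6)]
418 = n/2 × [16 + 6n - 6]
836 = n × [10 + 6n]
6n² + (10)n - 836 = 0
Discriminant: Δ = (10)² - 4(6)(-836) = 100 + 20064 = 20164
√Δ = 142
n = [-(10) + √Δ] / (2·6) = (-10 + 142) / 12 = 132 / 12 = 11
(The negative root is discarded since n must be a positive integer.)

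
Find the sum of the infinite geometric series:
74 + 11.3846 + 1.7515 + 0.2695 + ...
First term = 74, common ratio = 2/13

For |r| < 1, S = a / (1 - r)
S = 74 / (1 - (2/13))
S = 74 / (11/13)
S = 962/11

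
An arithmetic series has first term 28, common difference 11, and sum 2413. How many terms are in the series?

Using S = n/2 × [2a + (n-1)d]
2413 = n/2 × [2(28) + (n-1)(11)]
2413 = n/2 × [56 + 11n - 11]
4826 = n × [45 + 11n]
11n² + (45)n - 4826 = 0
Discriminant: Δ = (45)² - 4(11)(-4826) = 2025 + 212344 = 214369
√Δ = 463
n = [-(45) + √Δ] / (2·11) = (-45 + 463) / 22 = 418 / 22 = 19
(The negative root is discarded since n must be a positive integer.)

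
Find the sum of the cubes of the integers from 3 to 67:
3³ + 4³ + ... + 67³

Use ∑_{k=1}^{n} k³ = [n(n+1)/2]², then subtract the first 2 terms.
∑_{k=1}^{67} k³ = [67×68/2]² = 2278² = 5189284
∑_{k=1}^{2} k³ = [2×3/2]² = 3² = 9
∑_{k=3}^{67} k³ = 5189284 - 9 = 5189275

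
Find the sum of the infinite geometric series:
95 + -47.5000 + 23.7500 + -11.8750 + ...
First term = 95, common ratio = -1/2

For |r| < 1, S = a / (1 - r)
S = 95 / (1 - (-1/2))
S = 95 / (3/2)
S = 190/3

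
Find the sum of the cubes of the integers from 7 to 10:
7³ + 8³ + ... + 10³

Use ∑_{k=1}^{n} k³ = [n(n+1)/2]², then subtract the first 6 terms.
∑_{k=1}^{10} k³ = [10×11/2]² = 55² = 3025
∑_{k=1}^{6} k³ = [6×7/2]² = 21² = 441
∑_{k=7}^{10} k³ = 3025 - 441 = 2584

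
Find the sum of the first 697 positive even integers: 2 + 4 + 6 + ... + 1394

Sum of first n even numbers = n(n+1)
= 697×698
= 486506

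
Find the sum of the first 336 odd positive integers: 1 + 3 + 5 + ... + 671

Sum of first n odd numbers = n²
= 336²
= 112896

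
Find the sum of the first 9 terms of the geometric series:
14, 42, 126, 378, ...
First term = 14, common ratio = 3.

Sₙ = a(1 - rⁿ) / (1 - r)
S_9 = 14(1 - 3^9) / (1 - 3)
S_9 = 14(1 - 19683) / (-2)
S_9 = 137774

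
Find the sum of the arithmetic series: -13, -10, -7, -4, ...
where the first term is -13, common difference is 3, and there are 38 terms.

Sₙ = n/2 × (first + last)
Last term = a + (n-1)d = -13 + (38-1)×3 = 98
S_38 = 38/2 × (-13 + 98)
S_38 = 38/2 × 85 = 1615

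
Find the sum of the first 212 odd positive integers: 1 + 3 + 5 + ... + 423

Sum of first n odd numbers = n²
= 212²
= 44944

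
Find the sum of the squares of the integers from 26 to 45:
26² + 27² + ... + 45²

Use ∑_{k=1}^{n} k² = n(n+1)(2n+1)/6, then subtract the first 25 terms.
∑_{k=1}^{45} k² = 45×46×91/6 = 31395
∑_{k=1}^{25} k² = 25×26×51/6 = 5525
∑_{k=26}^{45} k² = 31395 - 5525 = 25870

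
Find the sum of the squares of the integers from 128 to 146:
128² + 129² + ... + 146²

Use ∑_{k=1}^{n} k² = n(n+1)(2n+1)/6, then subtract the first 127 terms.
∑_{k=1}^{146} k² = 146×147×293/6 = 1048061
∑_{k=1}^{127} k² = 127×128×255/6 = 690880
∑_{k=128}^{146} k² = 1048061 - 690880 = 357181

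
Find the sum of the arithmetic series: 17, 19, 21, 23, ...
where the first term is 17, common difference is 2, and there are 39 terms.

Sₙ = n/2 × (first + last)
Last term = a + (n-1)d = 17 + (39-1)×2 = 93
S_39 = 39/2 × (17 + 93)
S_39 = 39/2 × 110 = 2145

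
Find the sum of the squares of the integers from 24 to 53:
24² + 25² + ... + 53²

Use ∑_{k=1}^{n} k² = n(n+1)(2n+1)/6, then subtract the first 23 terms.
∑_{k=1}^{53} k² = 53×54×107/6 = 51039
∑_{k=1}^{23} k² = 23×24×47/6 = 4324
∑_{k=24}^{53} k² = 51039 - 4324 = 46715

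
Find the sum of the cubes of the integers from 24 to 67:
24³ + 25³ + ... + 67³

Use ∑_{k=1}^{n} k³ = [n(n+1)/2]², then subtract the first 23 terms.
∑_{k=1}^{67} k³ = [67×68/2]² = 2278² = 5189284
∑_{k=1}^{23} k³ = [23×24/2]² = 276² = 76176
∑_{k=24}^{67} k³ = 5189284 - 76176 = 5113108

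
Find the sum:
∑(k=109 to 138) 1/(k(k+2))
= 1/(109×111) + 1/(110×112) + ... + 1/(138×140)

Partial fractions: 1/(k(k+2)) = (1/2)[1/k - 1/(k+2)]
Telescoping leaves the first two and last two terms:
= (1/2)[1/109 + 1/110 - 1/139 - 1/140]
= 91653/46665080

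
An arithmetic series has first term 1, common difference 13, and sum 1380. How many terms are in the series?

Using S = n/2 × [2a + (n-1)d]
1380 = n/2 × [2(1) + (n-1)(13)]
1380 = n/2 × [2 + 13n - 13]
2760 = n × [-11 + 13n]
13n² + (-11)n - 2760 = 0
Discriminant: Δ = (-11)² - 4(13)(-2760) = 121 + 143520 = 143641
√Δ = 379
n = [-(-11) + √Δ] / (2·13) = (11 + 379) / 26 = 390 / 26 = 15
(The negative root is discarded since n must be a positive integer.)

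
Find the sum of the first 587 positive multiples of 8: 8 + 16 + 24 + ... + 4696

Factor out 8: = 8(1 + 2 + ... + 587) = 8 × n(n+1)/2
= 8 × 587×588/2
= 8 × 172578
= 1380624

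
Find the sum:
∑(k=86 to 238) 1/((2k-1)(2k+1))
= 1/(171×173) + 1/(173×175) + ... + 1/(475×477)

Partial fractions: 1/((2k-1)(2k+1)) = (1/2)[1/(2k-1) - 1/(2k+1)]
The series telescopes:
= (1/2)[1/171 - 1/477]
= 17/9063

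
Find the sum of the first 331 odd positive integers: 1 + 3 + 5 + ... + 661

Sum of first n odd numbers = n²
= 331²
= 109561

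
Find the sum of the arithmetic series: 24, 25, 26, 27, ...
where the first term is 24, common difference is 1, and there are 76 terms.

Sₙ = n/2 × (first + last)
Last term = a + (n-1)d = 24 + (76-1)×1 = 99
S_76 = 76/2 × (24 + 99)
S_76 = 76/2 × 123 = 4674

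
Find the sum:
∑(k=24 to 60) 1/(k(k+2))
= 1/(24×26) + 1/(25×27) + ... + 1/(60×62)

Partial fractions: 1/(k(k+2)) = (1/2)[1/k - 1/(k+2)]
Telescoping leaves the first two and last two terms:
= (1/2)[1/24 + 1/25 - 1/61 - 1/62]
= 55759/2269200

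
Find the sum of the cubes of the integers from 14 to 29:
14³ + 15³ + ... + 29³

Use ∑_{k=1}^{n} k³ = [n(n+1)/2]², then subtract the first 13 terms.
∑_{k=1}^{29} k³ = [29×30/2]² = 435² = 189225
∑_{k=1}^{13} k³ = [13×14/2]² = 91² = 8281
∑_{k=14}^{29} k³ = 189225 - 8281 = 180944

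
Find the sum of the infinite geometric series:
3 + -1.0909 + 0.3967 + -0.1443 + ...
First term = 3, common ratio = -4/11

For |r| < 1, S = a / (1 - r)
S = 3 / (1 - (-4/11))
S = 3 / (15/11)
S = 11/5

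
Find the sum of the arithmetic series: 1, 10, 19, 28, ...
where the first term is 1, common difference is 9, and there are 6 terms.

Sₙ = n/2 × (first + last)
Last term = a + (n-1)d = 1 + (6-1)×9 = 46
S_6 = 6/2 × (1 + 46)
S_6 = 6/2 × 47 = 141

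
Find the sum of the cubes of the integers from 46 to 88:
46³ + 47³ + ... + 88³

Use ∑_{k=1}^{n} k³ = [n(n+1)/2]², then subtract the first 45 terms.
∑_{k=1}^{88} k³ = [88×89/2]² = 3916² = 15335056
∑_{k=1}^{45} k³ = [45×46/2]² = 1035² = 1071225
∑_{k=46}^{88} k³ = 15335056 - 1071225 = 14263831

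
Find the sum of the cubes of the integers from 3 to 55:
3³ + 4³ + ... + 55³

Use ∑_{k=1}^{n} k³ = [n(n+1)/2]², then subtract the first 2 terms.
∑_{k=1}^{55} k³ = [55×56/2]² = 1540² = 2371600
∑_{k=1}^{2} k³ = [2×3/2]² = 3² = 9
∑_{k=3}^{55} k³ = 2371600 - 9 = 2371591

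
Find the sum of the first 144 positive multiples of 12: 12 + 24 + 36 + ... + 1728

Factor out 12: = 12(1 + 2 + ... + 144) = 12 × n(n+1)/2
= 12 × 144×145/2
= 12 × 10440
= 125280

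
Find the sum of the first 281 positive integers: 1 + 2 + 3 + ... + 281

Formula: ∑k = n(n+1)/2
= 281×282/2
= 79242/2
= 39621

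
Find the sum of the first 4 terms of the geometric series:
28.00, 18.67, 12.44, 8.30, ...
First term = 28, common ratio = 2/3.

Sₙ = a(1 - rⁿ) / (1 - r)
S_4 = 28(1 - (2/3)^4) / (1 - (2/3))
S_4 = 28(1 - (16/81)) / (1/3)
S_4 = 1820/27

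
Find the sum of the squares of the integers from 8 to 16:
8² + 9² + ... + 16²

Use ∑_{k=1}^{n} k² = n(n+1)(2n+1)/6, then subtract the first 7 terms.
∑_{k=1}^{16} k² = 16×17×33/6 = 1496
∑_{k=1}^{7} k² = 7×8×15/6 = 140
∑_{k=8}^{16} k² = 1496 - 140 = 1356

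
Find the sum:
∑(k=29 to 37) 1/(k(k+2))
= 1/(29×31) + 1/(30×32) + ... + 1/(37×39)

Partial fractions: 1/(k(k+2)) = (1/2)[1/k - 1/(k+2)]
Telescoping leaves the first two and last two terms:
= (1/2)[1/29 + 1/30 - 1/38 - 1/39]
= 284/35815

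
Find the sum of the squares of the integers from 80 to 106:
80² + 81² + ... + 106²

Use ∑_{k=1}^{n} k² = n(n+1)(2n+1)/6, then subtract the first 79 terms.
∑_{k=1}^{106} k² = 106×107×213/6 = 402641
∑_{k=1}^{79} k² = 79×80×159/6 = 167480
∑_{k=80}^{106} k² = 402641 - 167480 = 235161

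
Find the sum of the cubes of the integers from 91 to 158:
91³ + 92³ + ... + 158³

Use ∑_{k=1}^{n} k³ = [n(n+1)/2]², then subtract the first 90 terms.
∑_{k=1}^{158} k³ = [158×159/2]² = 12561² = 157778721
∑_{k=1}^{90} k³ = [90×91/2]² = 4095² = 16769025
∑_{k=91}^{158} k³ = 157778721 - 16769025 = 141009696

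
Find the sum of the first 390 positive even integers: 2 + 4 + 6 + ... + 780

Sum of first n even numbers = n(n+1)
= 390×391
= 152490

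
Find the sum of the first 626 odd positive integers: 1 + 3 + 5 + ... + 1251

Sum of first n odd numbers = n²
= 626²
= 391876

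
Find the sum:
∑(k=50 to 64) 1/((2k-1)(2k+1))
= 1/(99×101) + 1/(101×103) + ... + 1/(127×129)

Partial fractions: 1/((2k-1)(2k+1)) = (1/2)[1/(2k-1) - 1/(2k+1)]
The series telescopes:
= (1/2)[1/99 - 1/129]
= 5/4257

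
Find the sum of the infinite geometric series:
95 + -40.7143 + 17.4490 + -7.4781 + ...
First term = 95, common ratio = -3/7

For |r| < 1, S = a / (1 - r)
S = 95 / (1 - (-3/7))
S = 95 / (10/7)
S = 133/2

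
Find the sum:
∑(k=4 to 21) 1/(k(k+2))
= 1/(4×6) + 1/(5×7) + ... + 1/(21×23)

Partial fractions: 1/(k(k+2)) = (1/2)[1/k - 1/(k+2)]
Telescoping leaves the first two and last two terms:
= (1/2)[1/4 + 1/5 - 1/22 - 1/23]
= 1827/10120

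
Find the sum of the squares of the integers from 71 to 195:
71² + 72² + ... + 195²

Use ∑_{k=1}^{n} k² = n(n+1)(2n+1)/6, then subtract the first 70 terms.
∑_{k=1}^{195} k² = 195×196×391/6 = 2490670
∑_{k=1}^{70} k² = 70×71×141/6 = 116795
∑_{k=71}^{195} k² = 2490670 - 116795 = 2373875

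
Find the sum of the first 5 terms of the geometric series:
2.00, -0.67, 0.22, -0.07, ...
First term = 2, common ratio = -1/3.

Sₙ = a(1 - rⁿ) / (1 - r)
S_5 = 2(1 - (-1/3)^5) / (1 - (-1/3))
S_5 = 2(1 - (-1/243)) / (4/3)
S_5 = 122/81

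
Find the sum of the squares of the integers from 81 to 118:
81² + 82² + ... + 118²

Use ∑_{k=1}^{n} k² = n(n+1)(2n+1)/6, then subtract the first 80 terms.
∑_{k=1}^{118} k² = 118×119×237/6 = 554659
∑_{k=1}^{80} k² = 80×81×161/6 = 173880
∑_{k=81}^{118} k² = 554659 - 173880 = 380779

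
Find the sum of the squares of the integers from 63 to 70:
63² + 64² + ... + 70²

Use ∑_{k=1}^{n} k² = n(n+1)(2n+1)/6, then subtract the first 62 terms.
∑_{k=1}^{70} k² = 70×71×141/6 = 116795
∑_{k=1}^{62} k² = 62×63×125/6 = 81375
∑_{k=63}^{70} k² = 116795 - 81375 = 35420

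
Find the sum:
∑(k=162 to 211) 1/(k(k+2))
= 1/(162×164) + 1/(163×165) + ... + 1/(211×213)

Partial fractions: 1/(k(k+2)) = (1/2)[1/k - 1/(k+2)]
Telescoping leaves the first two and last two terms:
= (1/2)[1/162 + 1/163 - 1/212 - 1/213]
= 575525/397463112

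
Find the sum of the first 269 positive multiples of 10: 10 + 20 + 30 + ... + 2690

Factor out 10: = 10(1 + 2 + ... + 269) = 10 × n(n+1)/2
= 10 × 269×270/2
= 10 × 36315
= 363150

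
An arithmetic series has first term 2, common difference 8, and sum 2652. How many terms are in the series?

Using S = n/2 × [2a + (n-1)d]
2652 = n/2 × [2(2) + (n-1)(8)]
2652 = n/2 × [4 + 8n - 8]
5304 = n × [-4 + 8n]
8n² + (-4)n - 5304 = 0
Discriminant: Δ = (-4)² - 4(8)(-5304) = 16 + 169728 = 169744
√Δ = 412
n = [-(-4) + √Δ] / (2·8) = (4 + 412) / 16 = 416 / 16 = 26
(The negative root is discarded since n must be a positive integer.)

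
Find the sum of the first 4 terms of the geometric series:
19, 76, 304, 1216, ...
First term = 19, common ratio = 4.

Sₙ = a(1 - rⁿ) / (1 - r)
S_4 = 19(1 - 4^4) / (1 - 4)
S_4 = 19(1 - 256) / (-3)
S_4 = 1615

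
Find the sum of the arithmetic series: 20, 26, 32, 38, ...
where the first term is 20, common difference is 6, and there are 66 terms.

Sₙ = n/2 × (first + last)
Last term = a + (n-1)d = 20 + (66-1)×6 = 410
S_66 = 66/2 × (20 + 410)
S_66 = 66/2 × 430 = 14190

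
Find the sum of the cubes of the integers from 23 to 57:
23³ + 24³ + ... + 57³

Use ∑_{k=1}^{n} k³ = [n(n+1)/2]², then subtract the first 22 terms.
∑_{k=1}^{57} k³ = [57×58/2]² = 1653² = 2732409
∑_{k=1}^{22} k³ = [22×23/2]² = 253² = 64009
∑_{k=23}^{57} k³ = 2732409 - 64009 = 2668400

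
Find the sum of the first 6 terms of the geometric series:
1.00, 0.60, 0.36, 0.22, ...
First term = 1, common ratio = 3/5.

Sₙ = a(1 - rⁿ) / (1 - r)
S_6 = 1(1 - (3/5)^6) / (1 - (3/5))
S_6 = 1(1 - (729/15625)) / (2/5)
S_6 = 7448/3125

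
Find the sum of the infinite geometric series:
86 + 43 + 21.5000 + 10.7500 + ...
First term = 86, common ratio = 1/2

For |r| < 1, S = a / (1 - r)
S = 86 / (1 - (1/2))
S = 86 / (1/2)
S = 172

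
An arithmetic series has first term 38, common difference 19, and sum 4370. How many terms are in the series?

Using S = n/2 × [2a + (n-1)d]
4370 = n/2 × [2(38) + (n-1)(19)]
4370 = n/2 × [76 + 19n - 19]
8740 = n × [57 + 19n]
19n² + (57)n - 8740 = 0
Discriminant: Δ = (57)² - 4(19)(-8740) = 3249 + 664240 = 667489
√Δ = 817
n = [-(57) + √Δ] / (2·19) = (-57 + 817) / 38 = 760 / 38 = 20
(The negative root is discarded since n must be a positive integer.)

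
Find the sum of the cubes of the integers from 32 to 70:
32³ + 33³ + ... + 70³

Use ∑_{k=1}^{n} k³ = [n(n+1)/2]², then subtract the first 31 terms.
∑_{k=1}^{70} k³ = [70×71/2]² = 2485² = 6175225
∑_{k=1}^{31} k³ = [31×32/2]² = 496² = 246016
∑_{k=32}^{70} k³ = 6175225 - 246016 = 5929209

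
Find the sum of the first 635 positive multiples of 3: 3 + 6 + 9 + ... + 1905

Factor out 3: = 3(1 + 2 + ... + 635) = 3 × n(n+1)/2
= 3 × 635×636/2
= 3 × 201930
= 605790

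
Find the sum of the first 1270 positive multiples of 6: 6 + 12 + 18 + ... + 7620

Factor out 6: = 6(1 + 2 + ... + 1270) = 6 × n(n+1)/2
= 6 × 1270×1271/2
= 6 × 807085
= 4842510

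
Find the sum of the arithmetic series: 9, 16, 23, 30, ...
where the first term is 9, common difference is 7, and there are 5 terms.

Sₙ = n/2 × (first + last)
Last term = a + (n-1)d = 9 + (5-1)×7 = 37
S_5 = 5/2 × (9 + 37)
S_5 = 5/2 × 46 = 115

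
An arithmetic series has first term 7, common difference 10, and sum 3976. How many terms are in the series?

Using S = n/2 × [2a + (n-1)d]
3976 = n/2 × [2(7) + (n-1)(10)]
3976 = n/2 × [14 + 10n - 10]
7952 = n × [4 + 10n]
10n² + (4)n - 7952 = 0
Discriminant: Δ = (4)² - 4(10)(-7952) = 16 + 318080 = 318096
√Δ = 564
n = [-(4) + √Δ] / (2·10) = (-4 + 564) / 20 = 560 / 20 = 28
(The negative root is discarded since n must be a positive integer.)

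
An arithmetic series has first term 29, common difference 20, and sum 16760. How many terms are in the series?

Using S = n/2 × [2a + (n-1)d]
16760 = n/2 × [2(29) + (n-1)(20)]
16760 = n/2 × [58 + 20n - 20]
33520 = n × [38 + 20n]
20n² + (38)n - 33520 = 0
Discriminant: Δ = (38)² - 4(20)(-33520) = 1444 + 2681600 = 2683044
√Δ = 1638
n = [-(38) + √Δ] / (2·20) = (-38 + 1638) / 40 = 1600 / 40 = 40
(The negative root is discarded since n must be a positive integer.)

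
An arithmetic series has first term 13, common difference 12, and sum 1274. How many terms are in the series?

Using S = n/2 × [2a + (n-1)d]
1274 = n/2 × [2(13) + (n-1)(12)]
1274 = n/2 × [26 + 12n - 12]
2548 = n × [14 + 12n]
12n² + (14)n - 2548 = 0
Discriminant: Δ = (14)² - 4(12)(-2548) = 196 + 122304 = 122500
√Δ = 350
n = [-(14) + √Δ] / (2·12) = (-14 + 350) / 24 = 336 / 24 = 14
(The negative root is discarded since n must be a positive integer.)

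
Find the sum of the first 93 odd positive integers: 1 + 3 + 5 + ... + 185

Sum of first n odd numbers = n²
= 93²
= 8649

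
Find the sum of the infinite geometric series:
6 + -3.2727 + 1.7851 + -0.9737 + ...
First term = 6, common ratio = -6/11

For |r| < 1, S = a / (1 - r)
S = 6 / (1 - (-6/11))
S = 6 / (17/11)
S = 66/17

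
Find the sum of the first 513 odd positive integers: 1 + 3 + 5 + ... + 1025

Sum of first n odd numbers = n²
= 513²
= 263169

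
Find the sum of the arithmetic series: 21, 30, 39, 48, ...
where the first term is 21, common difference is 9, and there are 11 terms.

Sₙ = n/2 × (first + last)
Last term = a + (n-1)d = 21 + (11-1)×9 = 111
S_11 = 11/2 × (21 + 111)
S_11 = 11/2 × 132 = 726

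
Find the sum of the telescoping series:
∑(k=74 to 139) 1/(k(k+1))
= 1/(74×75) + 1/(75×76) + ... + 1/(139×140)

Partial fractions: 1/(k(k+1)) = 1/k - 1/(k+1)
The series telescopes:
= (1/74 - 1/75) + (1/75 - 1/76) + ... + (1/139 - 1/140)
= 1/74 - 1/140
= 33/5180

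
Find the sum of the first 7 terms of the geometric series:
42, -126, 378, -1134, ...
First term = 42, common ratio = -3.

Sₙ = a(1 - rⁿ) / (1 - r)
S_7 = 42(1 - (-3)^7) / (1 - (-3))
S_7 = 42(1 - (-2187)) / (4)
S_7 = 22974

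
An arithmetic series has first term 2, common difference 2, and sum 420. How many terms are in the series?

Using S = n/2 × [2a + (n-1)d]
420 = n/2 × [2(2) + (n-1)(2)]
420 = n/2 × [4 + 2n - 2]
840 = n × [2 + 2n]
2n² + (2)n - 840 = 0
Discriminant: Δ = (2)² - 4(2)(-840) = 4 + 6720 = 6724
√Δ = 82
n = [-(2) + √Δ] / (2·2) = (-2 + 82) / 4 = 80 / 4 = 20
(The negative root is discarded since n must be a positive integer.)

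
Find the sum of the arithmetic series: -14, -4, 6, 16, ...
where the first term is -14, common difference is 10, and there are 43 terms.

Sₙ = n/2 × (first + last)
Last term = a + (n-1)d = -14 + (43-1)×10 = 406
S_43 = 43/2 × (-14 + 406)
S_43 = 43/2 × 392 = 8428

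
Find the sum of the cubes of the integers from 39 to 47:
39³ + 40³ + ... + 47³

Use ∑_{k=1}^{n} k³ = [n(n+1)/2]², then subtract the first 38 terms.
∑_{k=1}^{47} k³ = [47×48/2]² = 1128² = 1272384
∑_{k=1}^{38} k³ = [38×39/2]² = 741² = 549081
∑_{k=39}^{47} k³ = 1272384 - 549081 = 723303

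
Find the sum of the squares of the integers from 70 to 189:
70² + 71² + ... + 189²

Use ∑_{k=1}^{n} k² = n(n+1)(2n+1)/6, then subtract the first 69 terms.
∑_{k=1}^{189} k² = 189×190×379/6 = 2268315
∑_{k=1}^{69} k² = 69×70×139/6 = 111895
∑_{k=70}^{189} k² = 2268315 - 111895 = 2156420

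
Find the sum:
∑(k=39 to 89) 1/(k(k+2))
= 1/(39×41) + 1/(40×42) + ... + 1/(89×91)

Partial fractions: 1/(k(k+2)) = (1/2)[1/k - 1/(k+2)]
Telescoping leaves the first two and last two terms:
= (1/2)[1/39 + 1/40 - 1/90 - 1/91]
= 187/13104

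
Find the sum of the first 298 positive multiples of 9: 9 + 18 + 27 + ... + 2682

Factor out 9: = 9(1 + 2 + ... + 298) = 9 × n(n+1)/2
= 9 × 298×299/2
= 9 × 44551
= 400959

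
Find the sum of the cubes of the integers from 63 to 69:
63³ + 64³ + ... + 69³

Use ∑_{k=1}^{n} k³ = [n(n+1)/2]², then subtract the first 62 terms.
∑_{k=1}^{69} k³ = [69×70/2]² = 2415² = 5832225
∑_{k=1}^{62} k³ = [62×63/2]² = 1953² = 3814209
∑_{k=63}^{69} k³ = 5832225 - 3814209 = 2018016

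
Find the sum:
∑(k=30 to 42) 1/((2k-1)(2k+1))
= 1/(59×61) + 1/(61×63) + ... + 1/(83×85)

Partial fractions: 1/((2k-1)(2k+1)) = (1/2)[1/(2k-1) - 1/(2k+1)]
The series telescopes:
= (1/2)[1/59 - 1/85]
= 13/5015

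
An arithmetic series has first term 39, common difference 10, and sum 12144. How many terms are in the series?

Using S = n/2 × [2a + (n-1)d]
12144 = n/2 × [2(39) + (n-1)(10)]
12144 = n/2 × [78 + 10n - 10]
24288 = n × [68 + 10n]
10n² + (68)n - 24288 = 0
Discriminant: Δ = (68)² - 4(10)(-24288) = 4624 + 971520 = 976144
√Δ = 988
n = [-(68) + √Δ] / (2·10) = (-68 + 988) / 20 = 920 / 20 = 46
(The negative root is discarded since n must be a positive integer.)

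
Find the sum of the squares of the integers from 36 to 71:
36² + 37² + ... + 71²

Use ∑_{k=1}^{n} k² = n(n+1)(2n+1)/6, then subtract the first 35 terms.
∑_{k=1}^{71} k² = 71×72×143/6 = 121836
∑_{k=1}^{35} k² = 35×36×71/6 = 14910
∑_{k=36}^{71} k² = 121836 - 14910 = 106926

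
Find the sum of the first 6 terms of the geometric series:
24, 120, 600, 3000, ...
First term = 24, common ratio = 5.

Sₙ = a(1 - rⁿ) / (1 - r)
S_6 = 24(1 - 5^6) / (1 - 5)
S_6 = 24(1 - 15625) / (-4)
S_6 = 93744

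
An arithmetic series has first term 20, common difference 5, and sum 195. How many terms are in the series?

Using S = n/2 × [2a + (n-1)d]
195 = n/2 × [2(20) + (n-1)(5)]
195 = n/2 × [40 + 5n - 5]
390 = n × [35 + 5n]
5n² + (35)n - 390 = 0
Discriminant: Δ = (35)² - 4(5)(-390) = 1225 + 7800 = 9025
√Δ = 95
n = [-(35) + √Δ] / (2·5) = (-35 + 95) / 10 = 60 / 10 = 6
(The negative root is discarded since n must be a positive integer.)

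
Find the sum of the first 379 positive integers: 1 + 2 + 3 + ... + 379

Formula: ∑k = n(n+1)/2
= 379×380/2
= 144020/2
= 72010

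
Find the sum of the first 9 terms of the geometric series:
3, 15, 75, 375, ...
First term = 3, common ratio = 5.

Sₙ = a(1 - rⁿ) / (1 - r)
S_9 = 3(1 - 5^9) / (1 - 5)
S_9 = 3(1 - 1953125) / (-4)
S_9 = 1464843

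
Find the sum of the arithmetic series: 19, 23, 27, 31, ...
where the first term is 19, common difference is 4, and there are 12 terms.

Sₙ = n/2 × (first + last)
Last term = a + (n-1)d = 19 + (12-1)×4 = 63
S_12 = 12/2 × (19 + 63)
S_12 = 12/2 × 82 = 492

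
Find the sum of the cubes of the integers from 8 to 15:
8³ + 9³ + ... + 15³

Use ∑_{k=1}^{n} k³ = [n(n+1)/2]², then subtract the first 7 terms.
∑_{k=1}^{15} k³ = [15×16/2]² = 120² = 14400
∑_{k=1}^{7} k³ = [7×8/2]² = 28² = 784
∑_{k=8}^{15} k³ = 14400 - 784 = 13616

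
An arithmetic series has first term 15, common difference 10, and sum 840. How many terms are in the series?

Using S = n/2 × [2a + (n-1)d]
840 = n/2 × [2(15) + (n-1)(10)]
840 = n/2 × [30 + 10n - 10]
1680 = n × [20 + 10n]
10n² + (20)n - 1680 = 0
Discriminant: Δ = (20)² - 4(10)(-1680) = 400 + 67200 = 67600
√Δ = 260
n = [-(20) + √Δ] / (2·10) = (-20 + 260) / 20 = 240 / 20 = 12
(The negative root is discarded since n must be a positive integer.)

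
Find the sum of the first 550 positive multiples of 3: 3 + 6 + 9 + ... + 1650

Factor out 3: = 3(1 + 2 + ... + 550) = 3 × n(n+1)/2
= 3 × 550×551/2
= 3 × 151525
= 454575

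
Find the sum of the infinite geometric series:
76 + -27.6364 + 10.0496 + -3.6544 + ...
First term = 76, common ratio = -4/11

For |r| < 1, S = a / (1 - r)
S = 76 / (1 - (-4/11))
S = 76 / (15/11)
S = 836/15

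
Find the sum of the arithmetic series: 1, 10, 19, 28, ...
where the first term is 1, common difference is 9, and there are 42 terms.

Sₙ = n/2 × (first + last)
Last term = a + (n-1)d = 1 + (42-1)×9 = 370
S_42 = 42/2 × (1 + 370)
S_42 = 42/2 × 371 = 7791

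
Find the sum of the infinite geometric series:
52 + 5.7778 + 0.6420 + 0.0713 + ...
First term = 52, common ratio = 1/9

For |r| < 1, S = a / (1 - r)
S = 52 / (1 - (1/9))
S = 52 / (8/9)
S = 117/2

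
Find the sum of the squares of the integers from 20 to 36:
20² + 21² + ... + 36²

Use ∑_{k=1}^{n} k² = n(n+1)(2n+1)/6, then subtract the first 19 terms.
∑_{k=1}^{36} k² = 36×37×73/6 = 16206
∑_{k=1}^{19} k² = 19×20×39/6 = 2470
∑_{k=20}^{36} k² = 16206 - 2470 = 13736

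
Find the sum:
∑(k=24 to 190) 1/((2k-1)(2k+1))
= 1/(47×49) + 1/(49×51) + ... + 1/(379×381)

Partial fractions: 1/((2k-1)(2k+1)) = (1/2)[1/(2k-1) - 1/(2k+1)]
The series telescopes:
= (1/2)[1/47 - 1/381]
= 167/17907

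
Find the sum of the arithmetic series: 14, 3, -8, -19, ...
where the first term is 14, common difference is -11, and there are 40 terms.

Sₙ = n/2 × (first + last)
Last term = a + (n-1)d = 14 + (40-1)×(-11) = -415
S_40 = 40/2 × (14 + (-415))
S_40 = 40/2 × (-401) = -8020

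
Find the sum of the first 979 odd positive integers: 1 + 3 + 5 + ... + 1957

Sum of first n odd numbers = n²
= 979²
= 958441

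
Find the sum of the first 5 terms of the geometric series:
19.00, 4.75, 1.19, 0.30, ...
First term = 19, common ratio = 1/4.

Sₙ = a(1 - rⁿ) / (1 - r)
S_5 = 19(1 - (1/4)^5) / (1 - (1/4))
S_5 = 19(1 - (1/1024)) / (3/4)
S_5 = 6479/256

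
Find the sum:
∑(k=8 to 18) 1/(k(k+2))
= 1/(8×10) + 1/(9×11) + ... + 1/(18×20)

Partial fractions: 1/(k(k+2)) = (1/2)[1/k - 1/(k+2)]
Telescoping leaves the first two and last two terms:
= (1/2)[1/8 + 1/9 - 1/19 - 1/20]
= 913/13680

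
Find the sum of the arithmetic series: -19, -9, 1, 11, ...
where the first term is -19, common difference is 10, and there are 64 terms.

Sₙ = n/2 × (first + last)
Last term = a + (n-1)d = -19 + (64-1)×10 = 611
S_64 = 64/2 × (-19 + 611)
S_64 = 64/2 × 592 = 18944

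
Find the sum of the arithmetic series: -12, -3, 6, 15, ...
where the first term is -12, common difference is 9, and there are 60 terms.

Sₙ = n/2 × (first + last)
Last term = a + (n-1)d = -12 + (60-1)×9 = 519
S_60 = 60/2 × (-12 + 519)
S_60 = 60/2 × 507 = 15210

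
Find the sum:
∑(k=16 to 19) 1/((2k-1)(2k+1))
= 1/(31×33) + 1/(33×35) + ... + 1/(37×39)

Partial fractions: 1/((2k-1)(2k+1)) = (1/2)[1/(2k-1) - 1/(2k+1)]
The series telescopes:
= (1/2)[1/31 - 1/39]
= 4/1209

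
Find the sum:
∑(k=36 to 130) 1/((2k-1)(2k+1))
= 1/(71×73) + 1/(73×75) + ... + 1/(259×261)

Partial fractions: 1/((2k-1)(2k+1)) = (1/2)[1/(2k-1) - 1/(2k+1)]
The series telescopes:
= (1/2)[1/71 - 1/261]
= 95/18531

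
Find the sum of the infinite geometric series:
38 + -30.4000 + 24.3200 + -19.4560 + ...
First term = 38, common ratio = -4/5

For |r| < 1, S = a / (1 - r)
S = 38 / (1 - (-4/5))
S = 38 / (9/5)
S = 190/9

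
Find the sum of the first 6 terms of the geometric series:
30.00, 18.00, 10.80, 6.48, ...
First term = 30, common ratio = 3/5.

Sₙ = a(1 - rⁿ) / (1 - r)
S_6 = 30(1 - (3/5)^6) / (1 - (3/5))
S_6 = 30(1 - (729/15625)) / (2/5)
S_6 = 44688/625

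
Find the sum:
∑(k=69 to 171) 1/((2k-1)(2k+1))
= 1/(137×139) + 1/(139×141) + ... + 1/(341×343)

Partial fractions: 1/((2k-1)(2k+1)) = (1/2)[1/(2k-1) - 1/(2k+1)]
The series telescopes:
= (1/2)[1/137 - 1/343]
= 103/46991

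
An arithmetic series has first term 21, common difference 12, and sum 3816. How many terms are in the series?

Using S = n/2 × [2a + (n-1)d]
3816 = n/2 × [2(21) + (n-1)(12)]
3816 = n/2 × [42 + 12n - 12]
7632 = n × [30 + 12n]
12n² + (30)n - 7632 = 0
Discriminant: Δ = (30)² - 4(12)(-7632) = 900 + 366336 = 367236
√Δ = 606
n = [-(30) + √Δ] / (2·12) = (-30 + 606) / 24 = 576 / 24 = 24
(The negative root is discarded since n must be a positive integer.)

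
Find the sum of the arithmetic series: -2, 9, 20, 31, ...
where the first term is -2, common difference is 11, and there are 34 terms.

Sₙ = n/2 × (first + last)
Last term = a + (n-1)d = -2 + (34-1)×11 = 361
S_34 = 34/2 × (-2 + 361)
S_34 = 34/2 × 359 = 6103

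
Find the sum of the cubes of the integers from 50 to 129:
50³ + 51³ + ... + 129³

Use ∑_{k=1}^{n} k³ = [n(n+1)/2]², then subtract the first 49 terms.
∑_{k=1}^{129} k³ = [129×130/2]² = 8385² = 70308225
∑_{k=1}^{49} k³ = [49×50/2]² = 1225² = 1500625
∑_{k=50}^{129} k³ = 70308225 - 1500625 = 68807600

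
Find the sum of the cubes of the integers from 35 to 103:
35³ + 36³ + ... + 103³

Use ∑_{k=1}^{n} k³ = [n(n+1)/2]², then subtract the first 34 terms.
∑_{k=1}^{103} k³ = [103×104/2]² = 5356² = 28686736
∑_{k=1}^{34} k³ = [34×35/2]² = 595² = 354025
∑_{k=35}^{103} k³ = 28686736 - 354025 = 28332711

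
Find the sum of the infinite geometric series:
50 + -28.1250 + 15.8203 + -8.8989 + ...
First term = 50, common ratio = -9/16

For |r| < 1, S = a / (1 - r)
S = 50 / (1 - (-9/16))
S = 50 / (25/16)
S = 32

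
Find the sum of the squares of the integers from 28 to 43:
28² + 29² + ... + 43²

Use ∑_{k=1}^{n} k² = n(n+1)(2n+1)/6, then subtract the first 27 terms.
∑_{k=1}^{43} k² = 43×44×87/6 = 27434
∑_{k=1}^{27} k² = 27×28×55/6 = 6930
∑_{k=28}^{43} k² = 27434 - 6930 = 20504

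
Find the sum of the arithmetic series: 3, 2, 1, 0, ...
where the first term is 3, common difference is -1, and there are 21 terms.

Sₙ = n/2 × (first + last)
Last term = a + (n-1)d = 3 + (21-1)×(-1) = -17
S_21 = 21/2 × (3 + (-17))
S_21 = 21/2 × (-14) = -147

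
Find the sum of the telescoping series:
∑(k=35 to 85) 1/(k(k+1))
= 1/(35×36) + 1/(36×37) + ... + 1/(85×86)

Partial fractions: 1/(k(k+1)) = 1/k - 1/(k+1)
The series telescopes:
= (1/35 - 1/36) + (1/36 - 1/37) + ... + (1/85 - 1/86)
= 1/35 - 1/86
= 51/3010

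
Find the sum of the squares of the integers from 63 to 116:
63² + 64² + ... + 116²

Use ∑_{k=1}^{n} k² = n(n+1)(2n+1)/6, then subtract the first 62 terms.
∑_{k=1}^{116} k² = 116×117×233/6 = 527046
∑_{k=1}^{62} k² = 62×63×125/6 = 81375
∑_{k=63}^{116} k² = 527046 - 81375 = 445671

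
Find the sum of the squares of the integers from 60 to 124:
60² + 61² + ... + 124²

Use ∑_{k=1}^{n} k² = n(n+1)(2n+1)/6, then subtract the first 59 terms.
∑_{k=1}^{124} k² = 124×125×249/6 = 643250
∑_{k=1}^{59} k² = 59×60×119/6 = 70210
∑_{k=60}^{124} k² = 643250 - 70210 = 573040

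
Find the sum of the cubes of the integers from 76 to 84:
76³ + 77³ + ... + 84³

Use ∑_{k=1}^{n} k³ = [n(n+1)/2]², then subtract the first 75 terms.
∑_{k=1}^{84} k³ = [84×85/2]² = 3570² = 12744900
∑_{k=1}^{75} k³ = [75×76/2]² = 2850² = 8122500
∑_{k=76}^{84} k³ = 12744900 - 8122500 = 4622400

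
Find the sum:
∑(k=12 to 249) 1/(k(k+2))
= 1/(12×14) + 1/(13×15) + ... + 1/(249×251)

Partial fractions: 1/(k(k+2)) = (1/2)[1/k - 1/(k+2)]
Telescoping leaves the first two and last two terms:
= (1/2)[1/12 + 1/13 - 1/250 - 1/251]
= 745297/9789000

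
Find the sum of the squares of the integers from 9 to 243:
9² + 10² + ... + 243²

Use ∑_{k=1}^{n} k² = n(n+1)(2n+1)/6, then subtract the first 8 terms.
∑_{k=1}^{243} k² = 243×244×487/6 = 4812534
∑_{k=1}^{8} k² = 8×9×17/6 = 204
∑_{k=9}^{243} k² = 4812534 - 204 = 4812330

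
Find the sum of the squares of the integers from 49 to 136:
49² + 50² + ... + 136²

Use ∑_{k=1}^{n} k² = n(n+1)(2n+1)/6, then subtract the first 48 terms.
∑_{k=1}^{136} k² = 136×137×273/6 = 847756
∑_{k=1}^{48} k² = 48×49×97/6 = 38024
∑_{k=49}^{136} k² = 847756 - 38024 = 809732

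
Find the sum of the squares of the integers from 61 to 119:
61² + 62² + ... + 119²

Use ∑_{k=1}^{n} k² = n(n+1)(2n+1)/6, then subtract the first 60 terms.
∑_{k=1}^{119} k² = 119×120×239/6 = 568820
∑_{k=1}^{60} k² = 60×61×121/6 = 73810
∑_{k=61}^{119} k² = 568820 - 73810 = 495010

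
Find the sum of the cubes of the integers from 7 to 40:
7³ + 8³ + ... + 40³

Use ∑_{k=1}^{n} k³ = [n(n+1)/2]², then subtract the first 6 terms.
∑_{k=1}^{40} k³ = [40×41/2]² = 820² = 672400
∑_{k=1}^{6} k³ = [6×7/2]² = 21² = 441
∑_{k=7}^{40} k³ = 672400 - 441 = 671959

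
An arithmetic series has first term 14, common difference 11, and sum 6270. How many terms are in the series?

Using S = n/2 × [2a + (n-1)d]
6270 = n/2 × [2(14) + (n-1)(11)]
6270 = n/2 × [28 + 11n - 11]
12540 = n × [17 + 11n]
11n² + (17)n - 12540 = 0
Discriminant: Δ = (17)² - 4(11)(-12540) = 289 + 551760 = 552049
√Δ = 743
n = [-(17) + √Δ] / (2·11) = (-17 + 743) / 22 = 726 / 22 = 33
(The negative root is discarded since n must be a positive integer.)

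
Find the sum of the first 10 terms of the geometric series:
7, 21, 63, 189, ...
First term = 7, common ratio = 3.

Sₙ = a(1 - rⁿ) / (1 - r)
S_10 = 7(1 - 3^10) / (1 - 3)
S_10 = 7(1 - 59049) / (-2)
S_10 = 206668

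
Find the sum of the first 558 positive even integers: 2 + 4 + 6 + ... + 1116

Sum of first n even numbers = n(n+1)
= 558×559
= 311922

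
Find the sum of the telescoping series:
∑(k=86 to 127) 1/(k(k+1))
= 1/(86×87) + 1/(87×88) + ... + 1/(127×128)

Partial fractions: 1/(k(k+1)) = 1/k - 1/(k+1)
The series telescopes:
= (1/86 - 1/87) + (1/87 - 1/88) + ... + (1/127 - 1/128)
= 1/86 - 1/128
= 21/5504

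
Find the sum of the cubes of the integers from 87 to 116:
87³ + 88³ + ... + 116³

Use ∑_{k=1}^{n} k³ = [n(n+1)/2]², then subtract the first 86 terms.
∑_{k=1}^{116} k³ = [116×117/2]² = 6786² = 46049796
∑_{k=1}^{86} k³ = [86×87/2]² = 3741² = 13995081
∑_{k=87}^{116} k³ = 46049796 - 13995081 = 32054715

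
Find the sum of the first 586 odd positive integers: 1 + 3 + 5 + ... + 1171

Sum of first n odd numbers = n²
= 586²
= 343396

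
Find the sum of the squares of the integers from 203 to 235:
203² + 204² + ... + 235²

Use ∑_{k=1}^{n} k² = n(n+1)(2n+1)/6, then subtract the first 202 terms.
∑_{k=1}^{235} k² = 235×236×471/6 = 4353610
∑_{k=1}^{202} k² = 202×203×405/6 = 2767905
∑_{k=203}^{235} k² = 4353610 - 2767905 = 1585705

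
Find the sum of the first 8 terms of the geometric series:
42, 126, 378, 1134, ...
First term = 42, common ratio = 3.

Sₙ = a(1 - rⁿ) / (1 - r)
S_8 = 42(1 - 3^8) / (1 - 3)
S_8 = 42(1 - 6561) / (-2)
S_8 = 137760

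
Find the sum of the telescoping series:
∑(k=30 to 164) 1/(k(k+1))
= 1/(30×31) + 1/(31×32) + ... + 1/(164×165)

Partial fractions: 1/(k(k+1)) = 1/k - 1/(k+1)
The series telescopes:
= (1/30 - 1/31) + (1/31 - 1/32) + ... + (1/164 - 1/165)
= 1/30 - 1/165
= 3/110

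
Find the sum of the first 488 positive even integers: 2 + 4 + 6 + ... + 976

Sum of first n even numbers = n(n+1)
= 488×489
= 238632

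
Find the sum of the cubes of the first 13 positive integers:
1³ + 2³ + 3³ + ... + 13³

Formula: ∑k³ = [n(n+1)/2]²
= [13×14/2]²
= 91²
= 8281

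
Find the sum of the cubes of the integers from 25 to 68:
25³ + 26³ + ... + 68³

Use ∑_{k=1}^{n} k³ = [n(n+1)/2]², then subtract the first 24 terms.
∑_{k=1}^{68} k³ = [68×69/2]² = 2346² = 5503716
∑_{k=1}^{24} k³ = [24×25/2]² = 300² = 90000
∑_{k=25}^{68} k³ = 5503716 - 90000 = 5413716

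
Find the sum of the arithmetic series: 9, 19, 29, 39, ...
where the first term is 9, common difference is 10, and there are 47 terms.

Sₙ = n/2 × (first + last)
Last term = a + (n-1)d = 9 + (47-1)×10 = 469
S_47 = 47/2 × (9 + 469)
S_47 = 47/2 × 478 = 11233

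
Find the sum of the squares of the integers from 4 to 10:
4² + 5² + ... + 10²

Use ∑_{k=1}^{n} k² = n(n+1)(2n+1)/6, then subtract the first 3 terms.
∑_{k=1}^{10} k² = 10×11×21/6 = 385
∑_{k=1}^{3} k² = 3×4×7/6 = 14
∑_{k=4}^{10} k² = 385 - 14 = 371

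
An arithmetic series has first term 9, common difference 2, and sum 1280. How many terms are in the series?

Using S = n/2 × [2a + (n-1)d]
1280 = n/2 × [2(9) + (n-1)(2)]
1280 = n/2 × [18 + 2n - 2]
2560 = n × [16 + 2n]
2n² + (16)n - 2560 = 0
Discriminant: Δ = (16)² - 4(2)(-2560) = 256 + 20480 = 20736
√Δ = 144
n = [-(16) + √Δ] / (2·2) = (-16 + 144) / 4 = 128 / 4 = 32
(The negative root is discarded since n must be a positive integer.)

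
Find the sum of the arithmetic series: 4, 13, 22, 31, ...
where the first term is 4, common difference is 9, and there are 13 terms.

Sₙ = n/2 × (first + last)
Last term = a + (n-1)d = 4 + (13-1)×9 = 112
S_13 = 13/2 × (4 + 112)
S_13 = 13/2 × 116 = 754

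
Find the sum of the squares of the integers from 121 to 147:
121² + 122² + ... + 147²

Use ∑_{k=1}^{n} k² = n(n+1)(2n+1)/6, then subtract the first 120 terms.
∑_{k=1}^{147} k² = 147×148×295/6 = 1069670
∑_{k=1}^{120} k² = 120×121×241/6 = 583220
∑_{k=121}^{147} k² = 1069670 - 583220 = 486450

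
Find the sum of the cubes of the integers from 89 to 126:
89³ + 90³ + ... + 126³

Use ∑_{k=1}^{n} k³ = [n(n+1)/2]², then subtract the first 88 terms.
∑_{k=1}^{126} k³ = [126×127/2]² = 8001² = 64016001
∑_{k=1}^{88} k³ = [88×89/2]² = 3916² = 15335056
∑_{k=89}^{126} k³ = 64016001 - 15335056 = 48680945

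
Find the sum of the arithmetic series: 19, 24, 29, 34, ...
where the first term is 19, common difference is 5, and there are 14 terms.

Sₙ = n/2 × (first + last)
Last term = a + (n-1)d = 19 + (14-1)×5 = 84
S_14 = 14/2 × (19 + 84)
S_14 = 14/2 × 103 = 721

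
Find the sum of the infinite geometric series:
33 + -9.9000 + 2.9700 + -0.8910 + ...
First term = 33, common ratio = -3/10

For |r| < 1, S = a / (1 - r)
S = 33 / (1 - (-3/10))
S = 33 / (13/10)
S = 330/13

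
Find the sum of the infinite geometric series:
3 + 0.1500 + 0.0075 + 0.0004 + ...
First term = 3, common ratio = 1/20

For |r| < 1, S = a / (1 - r)
S = 3 / (1 - (1/20))
S = 3 / (19/20)
S = 60/19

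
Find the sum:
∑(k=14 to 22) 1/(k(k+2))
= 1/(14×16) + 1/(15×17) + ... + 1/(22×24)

Partial fractions: 1/(k(k+2)) = (1/2)[1/k - 1/(k+2)]
Telescoping leaves the first two and last two terms:
= (1/2)[1/14 + 1/15 - 1/23 - 1/24]
= 341/12880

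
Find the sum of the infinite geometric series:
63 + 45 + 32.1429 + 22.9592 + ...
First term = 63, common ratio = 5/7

For |r| < 1, S = a / (1 - r)
S = 63 / (1 - (5/7))
S = 63 / (2/7)
S = 441/2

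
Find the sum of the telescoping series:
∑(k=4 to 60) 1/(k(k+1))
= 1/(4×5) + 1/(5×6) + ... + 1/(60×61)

Partial fractions: 1/(k(k+1)) = 1/k - 1/(k+1)
The series telescopes:
= (1/4 - 1/5) + (1/5 - 1/6) + ... + (1/60 - 1/61)
= 1/4 - 1/61
= 57/244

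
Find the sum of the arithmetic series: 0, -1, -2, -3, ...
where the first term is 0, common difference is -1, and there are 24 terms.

Sₙ = n/2 × (first + last)
Last term = a + (n-1)d = 0 + (24-1)×(-1) = -23
S_24 = 24/2 × (0 + (-23))
S_24 = 24/2 × (-23) = -276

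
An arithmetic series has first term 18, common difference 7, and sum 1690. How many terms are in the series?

Using S = n/2 × [2a + (n-1)d]
1690 = n/2 × [2(18) + (n-1)(7)]
1690 = n/2 × [36 + 7n - 7]
3380 = n × [29 + 7n]
7n² + (29)n - 3380 = 0
Discriminant: Δ = (29)² - 4(7)(-3380) = 841 + 94640 = 95481
√Δ = 309
n = [-(29) + √Δ] / (2·7) = (-29 + 309) / 14 = 280 / 14 = 20
(The negative root is discarded since n must be a positive integer.)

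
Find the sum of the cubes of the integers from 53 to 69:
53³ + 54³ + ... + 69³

Use ∑_{k=1}^{n} k³ = [n(n+1)/2]², then subtract the first 52 terms.
∑_{k=1}^{69} k³ = [69×70/2]² = 2415² = 5832225
∑_{k=1}^{52} k³ = [52×53/2]² = 1378² = 1898884
∑_{k=53}^{69} k³ = 5832225 - 1898884 = 3933341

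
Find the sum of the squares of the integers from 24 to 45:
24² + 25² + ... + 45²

Use ∑_{k=1}^{n} k² = n(n+1)(2n+1)/6, then subtract the first 23 terms.
∑_{k=1}^{45} k² = 45×46×91/6 = 31395
∑_{k=1}^{23} k² = 23×24×47/6 = 4324
∑_{k=24}^{45} k² = 31395 - 4324 = 27071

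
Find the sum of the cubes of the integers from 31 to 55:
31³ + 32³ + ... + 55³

Use ∑_{k=1}^{n} k³ = [n(n+1)/2]², then subtract the first 30 terms.
∑_{k=1}^{55} k³ = [55×56/2]² = 1540² = 2371600
∑_{k=1}^{30} k³ = [30×31/2]² = 465² = 216225
∑_{k=31}^{55} k³ = 2371600 - 216225 = 2155375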